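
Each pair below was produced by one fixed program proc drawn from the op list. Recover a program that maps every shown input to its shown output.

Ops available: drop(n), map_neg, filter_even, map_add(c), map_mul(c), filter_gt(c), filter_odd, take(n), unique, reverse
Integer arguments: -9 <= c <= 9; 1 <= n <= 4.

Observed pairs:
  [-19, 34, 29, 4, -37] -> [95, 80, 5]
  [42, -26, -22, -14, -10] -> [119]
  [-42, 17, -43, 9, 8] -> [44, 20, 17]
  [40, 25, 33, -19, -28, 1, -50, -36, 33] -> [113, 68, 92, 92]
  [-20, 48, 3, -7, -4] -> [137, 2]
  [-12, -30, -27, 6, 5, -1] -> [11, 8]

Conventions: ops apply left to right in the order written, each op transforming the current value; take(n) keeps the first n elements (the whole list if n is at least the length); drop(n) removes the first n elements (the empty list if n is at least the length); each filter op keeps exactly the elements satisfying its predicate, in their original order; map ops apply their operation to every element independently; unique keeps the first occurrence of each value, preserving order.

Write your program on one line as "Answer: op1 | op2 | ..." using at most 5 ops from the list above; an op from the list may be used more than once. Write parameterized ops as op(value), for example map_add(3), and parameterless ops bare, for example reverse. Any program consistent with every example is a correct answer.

map_neg | map_mul(-3) | filter_gt(5) | map_add(-7)

Check, running the answer program on each example:
  [-19, 34, 29, 4, -37] -> [19, -34, -29, -4, 37] -> [-57, 102, 87, 12, -111] -> [102, 87, 12] -> [95, 80, 5]
  [42, -26, -22, -14, -10] -> [-42, 26, 22, 14, 10] -> [126, -78, -66, -42, -30] -> [126] -> [119]
  [-42, 17, -43, 9, 8] -> [42, -17, 43, -9, -8] -> [-126, 51, -129, 27, 24] -> [51, 27, 24] -> [44, 20, 17]
  [40, 25, 33, -19, -28, 1, -50, -36, 33] -> [-40, -25, -33, 19, 28, -1, 50, 36, -33] -> [120, 75, 99, -57, -84, 3, -150, -108, 99] -> [120, 75, 99, 99] -> [113, 68, 92, 92]
  [-20, 48, 3, -7, -4] -> [20, -48, -3, 7, 4] -> [-60, 144, 9, -21, -12] -> [144, 9] -> [137, 2]
  [-12, -30, -27, 6, 5, -1] -> [12, 30, 27, -6, -5, 1] -> [-36, -90, -81, 18, 15, -3] -> [18, 15] -> [11, 8]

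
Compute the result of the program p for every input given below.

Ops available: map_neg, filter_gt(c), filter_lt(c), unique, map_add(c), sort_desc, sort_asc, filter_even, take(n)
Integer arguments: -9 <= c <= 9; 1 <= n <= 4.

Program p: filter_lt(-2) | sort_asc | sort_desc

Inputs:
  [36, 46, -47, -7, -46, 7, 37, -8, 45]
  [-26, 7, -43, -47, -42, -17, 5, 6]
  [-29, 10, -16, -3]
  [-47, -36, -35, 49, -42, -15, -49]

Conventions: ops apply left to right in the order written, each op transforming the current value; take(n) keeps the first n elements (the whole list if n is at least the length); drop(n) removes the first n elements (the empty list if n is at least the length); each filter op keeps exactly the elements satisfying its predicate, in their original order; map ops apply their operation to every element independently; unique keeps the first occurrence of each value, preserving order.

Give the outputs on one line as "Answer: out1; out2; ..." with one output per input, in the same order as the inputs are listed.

[-7, -8, -46, -47]; [-17, -26, -42, -43, -47]; [-3, -16, -29]; [-15, -35, -36, -42, -47, -49]

Execution, op by op:
  [36, 46, -47, -7, -46, 7, 37, -8, 45] -> [-47, -7, -46, -8] -> [-47, -46, -8, -7] -> [-7, -8, -46, -47]
  [-26, 7, -43, -47, -42, -17, 5, 6] -> [-26, -43, -47, -42, -17] -> [-47, -43, -42, -26, -17] -> [-17, -26, -42, -43, -47]
  [-29, 10, -16, -3] -> [-29, -16, -3] -> [-29, -16, -3] -> [-3, -16, -29]
  [-47, -36, -35, 49, -42, -15, -49] -> [-47, -36, -35, -42, -15, -49] -> [-49, -47, -42, -36, -35, -15] -> [-15, -35, -36, -42, -47, -49]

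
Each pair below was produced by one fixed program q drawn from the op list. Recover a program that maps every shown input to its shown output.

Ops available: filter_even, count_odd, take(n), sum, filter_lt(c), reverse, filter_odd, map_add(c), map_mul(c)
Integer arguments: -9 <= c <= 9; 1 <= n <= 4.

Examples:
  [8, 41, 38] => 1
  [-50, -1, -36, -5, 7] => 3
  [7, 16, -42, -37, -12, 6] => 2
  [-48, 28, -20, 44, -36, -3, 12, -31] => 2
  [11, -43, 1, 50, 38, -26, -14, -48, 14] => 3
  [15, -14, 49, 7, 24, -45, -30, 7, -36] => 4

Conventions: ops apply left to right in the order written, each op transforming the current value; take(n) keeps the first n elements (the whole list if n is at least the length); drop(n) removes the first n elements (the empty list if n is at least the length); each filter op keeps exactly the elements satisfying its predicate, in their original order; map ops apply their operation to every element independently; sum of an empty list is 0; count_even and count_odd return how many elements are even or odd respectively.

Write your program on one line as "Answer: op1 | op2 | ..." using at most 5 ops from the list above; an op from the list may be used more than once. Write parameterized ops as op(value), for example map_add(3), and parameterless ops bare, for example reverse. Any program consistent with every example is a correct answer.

map_add(8) | reverse | filter_odd | take(4) | count_odd

Check, running the answer program on each example:
  [8, 41, 38] -> [16, 49, 46] -> [46, 49, 16] -> [49] -> [49] -> 1
  [-50, -1, -36, -5, 7] -> [-42, 7, -28, 3, 15] -> [15, 3, -28, 7, -42] -> [15, 3, 7] -> [15, 3, 7] -> 3
  [7, 16, -42, -37, -12, 6] -> [15, 24, -34, -29, -4, 14] -> [14, -4, -29, -34, 24, 15] -> [-29, 15] -> [-29, 15] -> 2
  [-48, 28, -20, 44, -36, -3, 12, -31] -> [-40, 36, -12, 52, -28, 5, 20, -23] -> [-23, 20, 5, -28, 52, -12, 36, -40] -> [-23, 5] -> [-23, 5] -> 2
  [11, -43, 1, 50, 38, -26, -14, -48, 14] -> [19, -35, 9, 58, 46, -18, -6, -40, 22] -> [22, -40, -6, -18, 46, 58, 9, -35, 19] -> [9, -35, 19] -> [9, -35, 19] -> 3
  [15, -14, 49, 7, 24, -45, -30, 7, -36] -> [23, -6, 57, 15, 32, -37, -22, 15, -28] -> [-28, 15, -22, -37, 32, 15, 57, -6, 23] -> [15, -37, 15, 57, 23] -> [15, -37, 15, 57] -> 4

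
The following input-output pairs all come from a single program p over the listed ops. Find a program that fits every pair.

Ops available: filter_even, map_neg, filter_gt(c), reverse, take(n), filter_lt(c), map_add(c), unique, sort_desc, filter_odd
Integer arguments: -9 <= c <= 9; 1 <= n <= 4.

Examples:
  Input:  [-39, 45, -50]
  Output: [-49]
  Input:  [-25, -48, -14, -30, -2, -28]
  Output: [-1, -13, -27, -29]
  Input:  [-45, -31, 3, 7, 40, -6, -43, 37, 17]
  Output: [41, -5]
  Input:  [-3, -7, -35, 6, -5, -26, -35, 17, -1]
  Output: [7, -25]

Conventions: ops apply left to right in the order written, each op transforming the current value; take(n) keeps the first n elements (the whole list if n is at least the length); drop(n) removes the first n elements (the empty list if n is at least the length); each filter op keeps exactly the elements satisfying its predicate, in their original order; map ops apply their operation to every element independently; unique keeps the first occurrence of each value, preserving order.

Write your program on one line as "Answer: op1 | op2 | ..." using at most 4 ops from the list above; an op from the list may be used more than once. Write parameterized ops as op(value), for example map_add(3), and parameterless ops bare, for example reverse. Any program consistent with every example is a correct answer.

sort_desc | map_add(1) | filter_odd | take(4)

Check, running the answer program on each example:
  [-39, 45, -50] -> [45, -39, -50] -> [46, -38, -49] -> [-49] -> [-49]
  [-25, -48, -14, -30, -2, -28] -> [-2, -14, -25, -28, -30, -48] -> [-1, -13, -24, -27, -29, -47] -> [-1, -13, -27, -29, -47] -> [-1, -13, -27, -29]
  [-45, -31, 3, 7, 40, -6, -43, 37, 17] -> [40, 37, 17, 7, 3, -6, -31, -43, -45] -> [41, 38, 18, 8, 4, -5, -30, -42, -44] -> [41, -5] -> [41, -5]
  [-3, -7, -35, 6, -5, -26, -35, 17, -1] -> [17, 6, -1, -3, -5, -7, -26, -35, -35] -> [18, 7, 0, -2, -4, -6, -25, -34, -34] -> [7, -25] -> [7, -25]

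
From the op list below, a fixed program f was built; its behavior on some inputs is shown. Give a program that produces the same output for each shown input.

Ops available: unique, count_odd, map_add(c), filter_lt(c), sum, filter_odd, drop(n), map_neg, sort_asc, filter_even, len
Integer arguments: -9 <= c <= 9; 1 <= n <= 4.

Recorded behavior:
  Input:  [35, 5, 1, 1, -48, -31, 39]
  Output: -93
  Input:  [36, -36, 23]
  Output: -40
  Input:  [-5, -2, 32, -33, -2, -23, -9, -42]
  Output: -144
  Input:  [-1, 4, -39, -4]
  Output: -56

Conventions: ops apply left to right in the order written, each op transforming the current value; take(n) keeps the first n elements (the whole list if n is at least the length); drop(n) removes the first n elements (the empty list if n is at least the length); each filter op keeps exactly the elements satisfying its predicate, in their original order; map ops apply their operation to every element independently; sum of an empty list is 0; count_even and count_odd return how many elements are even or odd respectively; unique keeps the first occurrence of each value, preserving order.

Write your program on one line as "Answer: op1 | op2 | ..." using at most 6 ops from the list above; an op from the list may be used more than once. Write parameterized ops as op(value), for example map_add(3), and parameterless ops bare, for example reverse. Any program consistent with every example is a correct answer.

map_add(4) | sort_asc | map_add(-8) | filter_lt(-2) | sum

Check, running the answer program on each example:
  [35, 5, 1, 1, -48, -31, 39] -> [39, 9, 5, 5, -44, -27, 43] -> [-44, -27, 5, 5, 9, 39, 43] -> [-52, -35, -3, -3, 1, 31, 35] -> [-52, -35, -3, -3] -> -93
  [36, -36, 23] -> [40, -32, 27] -> [-32, 27, 40] -> [-40, 19, 32] -> [-40] -> -40
  [-5, -2, 32, -33, -2, -23, -9, -42] -> [-1, 2, 36, -29, 2, -19, -5, -38] -> [-38, -29, -19, -5, -1, 2, 2, 36] -> [-46, -37, -27, -13, -9, -6, -6, 28] -> [-46, -37, -27, -13, -9, -6, -6] -> -144
  [-1, 4, -39, -4] -> [3, 8, -35, 0] -> [-35, 0, 3, 8] -> [-43, -8, -5, 0] -> [-43, -8, -5] -> -56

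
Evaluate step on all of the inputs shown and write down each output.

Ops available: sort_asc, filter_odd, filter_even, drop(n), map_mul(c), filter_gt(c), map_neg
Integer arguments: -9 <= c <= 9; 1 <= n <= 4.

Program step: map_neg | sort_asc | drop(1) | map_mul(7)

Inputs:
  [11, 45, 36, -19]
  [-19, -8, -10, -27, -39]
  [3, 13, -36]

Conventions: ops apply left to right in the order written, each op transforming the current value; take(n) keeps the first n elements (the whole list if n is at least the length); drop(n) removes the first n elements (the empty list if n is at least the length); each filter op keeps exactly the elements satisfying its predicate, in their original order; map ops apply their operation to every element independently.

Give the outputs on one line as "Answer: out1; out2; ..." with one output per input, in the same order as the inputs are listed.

Execution, op by op:
  [11, 45, 36, -19] -> [-11, -45, -36, 19] -> [-45, -36, -11, 19] -> [-36, -11, 19] -> [-252, -77, 133]
  [-19, -8, -10, -27, -39] -> [19, 8, 10, 27, 39] -> [8, 10, 19, 27, 39] -> [10, 19, 27, 39] -> [70, 133, 189, 273]
  [3, 13, -36] -> [-3, -13, 36] -> [-13, -3, 36] -> [-3, 36] -> [-21, 252]

[-252, -77, 133]; [70, 133, 189, 273]; [-21, 252]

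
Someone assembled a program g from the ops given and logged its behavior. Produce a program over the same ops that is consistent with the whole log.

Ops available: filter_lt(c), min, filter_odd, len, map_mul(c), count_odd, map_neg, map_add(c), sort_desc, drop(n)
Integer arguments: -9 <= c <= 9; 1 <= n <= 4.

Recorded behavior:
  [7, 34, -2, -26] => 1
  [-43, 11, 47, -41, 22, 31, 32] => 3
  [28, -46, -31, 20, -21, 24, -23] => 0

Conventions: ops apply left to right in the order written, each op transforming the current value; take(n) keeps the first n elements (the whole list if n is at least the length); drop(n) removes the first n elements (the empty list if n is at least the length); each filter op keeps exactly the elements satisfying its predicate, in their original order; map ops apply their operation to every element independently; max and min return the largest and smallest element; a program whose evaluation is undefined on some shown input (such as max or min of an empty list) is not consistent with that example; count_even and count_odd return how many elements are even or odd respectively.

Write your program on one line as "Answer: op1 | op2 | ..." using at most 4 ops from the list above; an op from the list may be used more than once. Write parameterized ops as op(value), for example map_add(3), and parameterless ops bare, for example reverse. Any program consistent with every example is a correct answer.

map_neg | filter_lt(7) | map_add(6) | count_odd

Check, running the answer program on each example:
  [7, 34, -2, -26] -> [-7, -34, 2, 26] -> [-7, -34, 2] -> [-1, -28, 8] -> 1
  [-43, 11, 47, -41, 22, 31, 32] -> [43, -11, -47, 41, -22, -31, -32] -> [-11, -47, -22, -31, -32] -> [-5, -41, -16, -25, -26] -> 3
  [28, -46, -31, 20, -21, 24, -23] -> [-28, 46, 31, -20, 21, -24, 23] -> [-28, -20, -24] -> [-22, -14, -18] -> 0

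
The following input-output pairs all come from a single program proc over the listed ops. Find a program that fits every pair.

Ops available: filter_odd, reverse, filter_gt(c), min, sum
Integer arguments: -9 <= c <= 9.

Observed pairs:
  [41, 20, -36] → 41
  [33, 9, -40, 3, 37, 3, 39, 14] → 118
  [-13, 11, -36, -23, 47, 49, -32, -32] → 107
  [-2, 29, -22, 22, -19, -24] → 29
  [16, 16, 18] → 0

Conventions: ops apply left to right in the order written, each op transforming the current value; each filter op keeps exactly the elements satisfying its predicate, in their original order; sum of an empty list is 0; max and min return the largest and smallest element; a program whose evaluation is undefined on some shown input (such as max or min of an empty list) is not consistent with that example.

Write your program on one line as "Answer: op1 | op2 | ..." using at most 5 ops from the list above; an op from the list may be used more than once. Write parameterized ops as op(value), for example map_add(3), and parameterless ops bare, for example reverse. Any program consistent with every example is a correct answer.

filter_odd | filter_gt(-1) | filter_gt(8) | sum

Check, running the answer program on each example:
  [41, 20, -36] -> [41] -> [41] -> [41] -> 41
  [33, 9, -40, 3, 37, 3, 39, 14] -> [33, 9, 3, 37, 3, 39] -> [33, 9, 3, 37, 3, 39] -> [33, 9, 37, 39] -> 118
  [-13, 11, -36, -23, 47, 49, -32, -32] -> [-13, 11, -23, 47, 49] -> [11, 47, 49] -> [11, 47, 49] -> 107
  [-2, 29, -22, 22, -19, -24] -> [29, -19] -> [29] -> [29] -> 29
  [16, 16, 18] -> [] -> [] -> [] -> 0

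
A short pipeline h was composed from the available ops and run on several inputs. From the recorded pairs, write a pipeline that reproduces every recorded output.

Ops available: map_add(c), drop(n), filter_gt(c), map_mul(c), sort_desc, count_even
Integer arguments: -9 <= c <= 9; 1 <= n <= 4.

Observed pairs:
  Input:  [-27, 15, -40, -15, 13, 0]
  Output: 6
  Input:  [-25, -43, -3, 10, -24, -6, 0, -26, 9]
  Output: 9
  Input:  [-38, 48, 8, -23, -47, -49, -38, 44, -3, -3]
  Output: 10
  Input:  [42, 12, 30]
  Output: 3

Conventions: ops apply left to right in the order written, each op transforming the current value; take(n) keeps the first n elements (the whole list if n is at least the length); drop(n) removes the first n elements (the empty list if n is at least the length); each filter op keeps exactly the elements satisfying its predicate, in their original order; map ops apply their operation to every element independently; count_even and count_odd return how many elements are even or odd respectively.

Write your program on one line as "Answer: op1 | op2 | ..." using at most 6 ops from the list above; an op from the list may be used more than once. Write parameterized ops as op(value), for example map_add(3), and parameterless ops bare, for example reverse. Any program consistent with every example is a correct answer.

map_add(5) | map_add(5) | map_mul(-8) | map_add(2) | count_even

Check, running the answer program on each example:
  [-27, 15, -40, -15, 13, 0] -> [-22, 20, -35, -10, 18, 5] -> [-17, 25, -30, -5, 23, 10] -> [136, -200, 240, 40, -184, -80] -> [138, -198, 242, 42, -182, -78] -> 6
  [-25, -43, -3, 10, -24, -6, 0, -26, 9] -> [-20, -38, 2, 15, -19, -1, 5, -21, 14] -> [-15, -33, 7, 20, -14, 4, 10, -16, 19] -> [120, 264, -56, -160, 112, -32, -80, 128, -152] -> [122, 266, -54, -158, 114, -30, -78, 130, -150] -> 9
  [-38, 48, 8, -23, -47, -49, -38, 44, -3, -3] -> [-33, 53, 13, -18, -42, -44, -33, 49, 2, 2] -> [-28, 58, 18, -13, -37, -39, -28, 54, 7, 7] -> [224, -464, -144, 104, 296, 312, 224, -432, -56, -56] -> [226, -462, -142, 106, 298, 314, 226, -430, -54, -54] -> 10
  [42, 12, 30] -> [47, 17, 35] -> [52, 22, 40] -> [-416, -176, -320] -> [-414, -174, -318] -> 3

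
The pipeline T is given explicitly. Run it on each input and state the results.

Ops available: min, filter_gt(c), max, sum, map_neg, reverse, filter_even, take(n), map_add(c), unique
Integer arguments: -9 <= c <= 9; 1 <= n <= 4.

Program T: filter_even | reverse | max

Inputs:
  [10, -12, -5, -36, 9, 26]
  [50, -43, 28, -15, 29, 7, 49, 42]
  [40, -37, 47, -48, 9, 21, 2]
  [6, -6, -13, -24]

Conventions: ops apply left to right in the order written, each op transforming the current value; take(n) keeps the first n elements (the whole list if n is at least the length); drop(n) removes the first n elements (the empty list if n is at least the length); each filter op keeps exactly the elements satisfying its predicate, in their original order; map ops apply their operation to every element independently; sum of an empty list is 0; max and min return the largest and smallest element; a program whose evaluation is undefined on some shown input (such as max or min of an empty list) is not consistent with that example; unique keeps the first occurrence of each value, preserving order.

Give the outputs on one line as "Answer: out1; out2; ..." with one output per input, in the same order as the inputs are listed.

26; 50; 40; 6

Execution, op by op:
  [10, -12, -5, -36, 9, 26] -> [10, -12, -36, 26] -> [26, -36, -12, 10] -> 26
  [50, -43, 28, -15, 29, 7, 49, 42] -> [50, 28, 42] -> [42, 28, 50] -> 50
  [40, -37, 47, -48, 9, 21, 2] -> [40, -48, 2] -> [2, -48, 40] -> 40
  [6, -6, -13, -24] -> [6, -6, -24] -> [-24, -6, 6] -> 6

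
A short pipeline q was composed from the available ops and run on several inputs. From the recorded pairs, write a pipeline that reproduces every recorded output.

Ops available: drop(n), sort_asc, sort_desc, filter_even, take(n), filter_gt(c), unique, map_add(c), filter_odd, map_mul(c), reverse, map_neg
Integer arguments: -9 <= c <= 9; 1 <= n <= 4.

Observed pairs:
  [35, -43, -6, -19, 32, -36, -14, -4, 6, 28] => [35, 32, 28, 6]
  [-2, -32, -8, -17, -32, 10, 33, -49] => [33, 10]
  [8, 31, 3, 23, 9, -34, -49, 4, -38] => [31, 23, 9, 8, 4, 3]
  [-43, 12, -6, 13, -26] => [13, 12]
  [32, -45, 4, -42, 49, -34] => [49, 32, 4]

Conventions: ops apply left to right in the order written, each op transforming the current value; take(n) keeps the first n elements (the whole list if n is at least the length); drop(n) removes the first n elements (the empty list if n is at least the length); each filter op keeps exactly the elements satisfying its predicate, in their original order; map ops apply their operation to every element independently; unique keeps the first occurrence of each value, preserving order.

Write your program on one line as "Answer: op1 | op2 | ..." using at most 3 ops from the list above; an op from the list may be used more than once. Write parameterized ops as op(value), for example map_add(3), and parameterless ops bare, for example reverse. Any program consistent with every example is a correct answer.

sort_asc | reverse | filter_gt(0)

Check, running the answer program on each example:
  [35, -43, -6, -19, 32, -36, -14, -4, 6, 28] -> [-43, -36, -19, -14, -6, -4, 6, 28, 32, 35] -> [35, 32, 28, 6, -4, -6, -14, -19, -36, -43] -> [35, 32, 28, 6]
  [-2, -32, -8, -17, -32, 10, 33, -49] -> [-49, -32, -32, -17, -8, -2, 10, 33] -> [33, 10, -2, -8, -17, -32, -32, -49] -> [33, 10]
  [8, 31, 3, 23, 9, -34, -49, 4, -38] -> [-49, -38, -34, 3, 4, 8, 9, 23, 31] -> [31, 23, 9, 8, 4, 3, -34, -38, -49] -> [31, 23, 9, 8, 4, 3]
  [-43, 12, -6, 13, -26] -> [-43, -26, -6, 12, 13] -> [13, 12, -6, -26, -43] -> [13, 12]
  [32, -45, 4, -42, 49, -34] -> [-45, -42, -34, 4, 32, 49] -> [49, 32, 4, -34, -42, -45] -> [49, 32, 4]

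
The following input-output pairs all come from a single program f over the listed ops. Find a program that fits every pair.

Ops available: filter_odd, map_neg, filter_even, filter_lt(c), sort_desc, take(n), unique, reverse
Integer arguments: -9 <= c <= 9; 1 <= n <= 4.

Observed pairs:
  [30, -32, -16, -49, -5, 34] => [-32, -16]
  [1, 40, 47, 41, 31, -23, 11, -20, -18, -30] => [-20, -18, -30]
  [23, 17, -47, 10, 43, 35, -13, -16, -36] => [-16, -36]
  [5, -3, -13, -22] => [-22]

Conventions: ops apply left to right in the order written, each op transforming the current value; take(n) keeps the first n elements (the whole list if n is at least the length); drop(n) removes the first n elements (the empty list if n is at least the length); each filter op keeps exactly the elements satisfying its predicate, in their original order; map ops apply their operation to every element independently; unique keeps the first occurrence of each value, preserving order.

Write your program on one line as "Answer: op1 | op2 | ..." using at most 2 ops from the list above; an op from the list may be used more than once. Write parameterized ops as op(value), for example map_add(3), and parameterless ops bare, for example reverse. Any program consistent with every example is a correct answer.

filter_lt(-6) | filter_even

Check, running the answer program on each example:
  [30, -32, -16, -49, -5, 34] -> [-32, -16, -49] -> [-32, -16]
  [1, 40, 47, 41, 31, -23, 11, -20, -18, -30] -> [-23, -20, -18, -30] -> [-20, -18, -30]
  [23, 17, -47, 10, 43, 35, -13, -16, -36] -> [-47, -13, -16, -36] -> [-16, -36]
  [5, -3, -13, -22] -> [-13, -22] -> [-22]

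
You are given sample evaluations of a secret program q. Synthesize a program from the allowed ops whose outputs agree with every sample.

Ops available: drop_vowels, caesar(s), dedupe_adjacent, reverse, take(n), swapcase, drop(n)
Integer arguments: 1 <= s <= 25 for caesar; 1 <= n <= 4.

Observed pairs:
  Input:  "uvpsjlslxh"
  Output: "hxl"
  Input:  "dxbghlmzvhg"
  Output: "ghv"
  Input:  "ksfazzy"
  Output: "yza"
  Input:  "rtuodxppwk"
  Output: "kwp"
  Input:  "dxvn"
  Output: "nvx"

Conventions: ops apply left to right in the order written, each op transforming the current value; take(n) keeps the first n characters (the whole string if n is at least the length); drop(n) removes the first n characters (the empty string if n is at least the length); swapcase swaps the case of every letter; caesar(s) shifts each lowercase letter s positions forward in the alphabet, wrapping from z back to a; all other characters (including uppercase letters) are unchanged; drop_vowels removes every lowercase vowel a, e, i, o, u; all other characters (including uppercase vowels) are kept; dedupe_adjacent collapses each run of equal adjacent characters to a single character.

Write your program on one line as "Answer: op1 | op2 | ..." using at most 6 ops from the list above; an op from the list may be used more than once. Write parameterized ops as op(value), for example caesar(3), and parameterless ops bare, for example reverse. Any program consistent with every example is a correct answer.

swapcase | dedupe_adjacent | reverse | take(3) | swapcase

Check, running the answer program on each example:
  "uvpsjlslxh" -> "UVPSJLSLXH" -> "UVPSJLSLXH" -> "HXLSLJSPVU" -> "HXL" -> "hxl"
  "dxbghlmzvhg" -> "DXBGHLMZVHG" -> "DXBGHLMZVHG" -> "GHVZMLHGBXD" -> "GHV" -> "ghv"
  "ksfazzy" -> "KSFAZZY" -> "KSFAZY" -> "YZAFSK" -> "YZA" -> "yza"
  "rtuodxppwk" -> "RTUODXPPWK" -> "RTUODXPWK" -> "KWPXDOUTR" -> "KWP" -> "kwp"
  "dxvn" -> "DXVN" -> "DXVN" -> "NVXD" -> "NVX" -> "nvx"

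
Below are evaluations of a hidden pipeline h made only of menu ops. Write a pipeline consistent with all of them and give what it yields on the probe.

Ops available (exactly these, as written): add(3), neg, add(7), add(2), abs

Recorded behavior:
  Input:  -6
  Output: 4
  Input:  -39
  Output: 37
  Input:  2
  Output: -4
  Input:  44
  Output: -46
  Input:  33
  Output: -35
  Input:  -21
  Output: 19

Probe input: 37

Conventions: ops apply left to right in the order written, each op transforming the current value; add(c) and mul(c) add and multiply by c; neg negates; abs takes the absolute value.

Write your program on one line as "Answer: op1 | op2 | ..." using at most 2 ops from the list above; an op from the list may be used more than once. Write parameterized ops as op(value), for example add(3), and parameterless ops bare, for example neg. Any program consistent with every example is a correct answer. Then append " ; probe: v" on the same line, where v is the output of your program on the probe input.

add(2) | neg ; probe: -39

Check, running the answer program on each example:
  -6 -> -4 -> 4
  -39 -> -37 -> 37
  2 -> 4 -> -4
  44 -> 46 -> -46
  33 -> 35 -> -35
  -21 -> -19 -> 19
  probe: 37 -> 39 -> -39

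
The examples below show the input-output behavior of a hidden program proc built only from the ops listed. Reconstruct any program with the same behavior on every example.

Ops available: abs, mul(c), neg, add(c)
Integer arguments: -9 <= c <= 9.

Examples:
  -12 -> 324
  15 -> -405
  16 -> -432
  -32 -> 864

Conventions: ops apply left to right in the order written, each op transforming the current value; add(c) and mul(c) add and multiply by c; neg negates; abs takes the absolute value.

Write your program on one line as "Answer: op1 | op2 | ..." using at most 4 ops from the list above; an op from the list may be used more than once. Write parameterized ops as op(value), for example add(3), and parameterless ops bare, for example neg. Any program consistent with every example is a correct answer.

mul(-3) | neg | mul(-9)

Check, running the answer program on each example:
  -12 -> 36 -> -36 -> 324
  15 -> -45 -> 45 -> -405
  16 -> -48 -> 48 -> -432
  -32 -> 96 -> -96 -> 864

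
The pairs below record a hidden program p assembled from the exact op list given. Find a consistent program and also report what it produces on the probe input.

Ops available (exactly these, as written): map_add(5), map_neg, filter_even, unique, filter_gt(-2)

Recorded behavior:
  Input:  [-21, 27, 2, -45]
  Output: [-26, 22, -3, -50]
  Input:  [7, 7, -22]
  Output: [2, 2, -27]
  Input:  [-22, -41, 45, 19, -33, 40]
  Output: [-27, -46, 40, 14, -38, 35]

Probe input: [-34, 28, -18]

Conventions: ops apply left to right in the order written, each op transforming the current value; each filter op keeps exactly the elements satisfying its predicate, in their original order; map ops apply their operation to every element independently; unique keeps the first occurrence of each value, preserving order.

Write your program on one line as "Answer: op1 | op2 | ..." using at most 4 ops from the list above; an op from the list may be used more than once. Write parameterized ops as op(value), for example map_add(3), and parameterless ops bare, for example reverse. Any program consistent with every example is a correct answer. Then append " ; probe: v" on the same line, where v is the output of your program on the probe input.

map_neg | map_add(5) | map_neg ; probe: [-39, 23, -23]

Check, running the answer program on each example:
  [-21, 27, 2, -45] -> [21, -27, -2, 45] -> [26, -22, 3, 50] -> [-26, 22, -3, -50]
  [7, 7, -22] -> [-7, -7, 22] -> [-2, -2, 27] -> [2, 2, -27]
  [-22, -41, 45, 19, -33, 40] -> [22, 41, -45, -19, 33, -40] -> [27, 46, -40, -14, 38, -35] -> [-27, -46, 40, 14, -38, 35]
  probe: [-34, 28, -18] -> [34, -28, 18] -> [39, -23, 23] -> [-39, 23, -23]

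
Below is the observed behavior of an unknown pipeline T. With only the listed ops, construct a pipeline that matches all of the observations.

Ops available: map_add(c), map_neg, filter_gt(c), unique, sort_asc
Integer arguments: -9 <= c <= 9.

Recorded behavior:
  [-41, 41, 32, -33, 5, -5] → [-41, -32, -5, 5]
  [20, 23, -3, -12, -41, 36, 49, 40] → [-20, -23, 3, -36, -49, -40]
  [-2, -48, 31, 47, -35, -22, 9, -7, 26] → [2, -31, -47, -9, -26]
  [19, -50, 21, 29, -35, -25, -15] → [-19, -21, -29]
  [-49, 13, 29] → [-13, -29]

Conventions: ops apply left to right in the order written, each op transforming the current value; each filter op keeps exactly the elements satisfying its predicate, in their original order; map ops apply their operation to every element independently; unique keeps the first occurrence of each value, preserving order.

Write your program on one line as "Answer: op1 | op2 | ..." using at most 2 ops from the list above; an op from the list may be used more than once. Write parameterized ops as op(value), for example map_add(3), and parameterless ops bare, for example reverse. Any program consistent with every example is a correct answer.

filter_gt(-7) | map_neg

Check, running the answer program on each example:
  [-41, 41, 32, -33, 5, -5] -> [41, 32, 5, -5] -> [-41, -32, -5, 5]
  [20, 23, -3, -12, -41, 36, 49, 40] -> [20, 23, -3, 36, 49, 40] -> [-20, -23, 3, -36, -49, -40]
  [-2, -48, 31, 47, -35, -22, 9, -7, 26] -> [-2, 31, 47, 9, 26] -> [2, -31, -47, -9, -26]
  [19, -50, 21, 29, -35, -25, -15] -> [19, 21, 29] -> [-19, -21, -29]
  [-49, 13, 29] -> [13, 29] -> [-13, -29]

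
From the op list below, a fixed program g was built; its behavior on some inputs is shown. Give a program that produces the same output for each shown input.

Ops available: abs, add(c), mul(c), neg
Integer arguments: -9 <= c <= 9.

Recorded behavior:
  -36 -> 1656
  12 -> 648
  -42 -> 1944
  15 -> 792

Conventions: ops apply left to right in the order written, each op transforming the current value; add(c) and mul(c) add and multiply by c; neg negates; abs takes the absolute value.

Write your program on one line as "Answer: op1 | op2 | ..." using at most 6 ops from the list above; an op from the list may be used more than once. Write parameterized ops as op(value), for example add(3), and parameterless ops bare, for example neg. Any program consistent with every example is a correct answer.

mul(4) | add(6) | mul(3) | mul(4) | abs

Check, running the answer program on each example:
  -36 -> -144 -> -138 -> -414 -> -1656 -> 1656
  12 -> 48 -> 54 -> 162 -> 648 -> 648
  -42 -> -168 -> -162 -> -486 -> -1944 -> 1944
  15 -> 60 -> 66 -> 198 -> 792 -> 792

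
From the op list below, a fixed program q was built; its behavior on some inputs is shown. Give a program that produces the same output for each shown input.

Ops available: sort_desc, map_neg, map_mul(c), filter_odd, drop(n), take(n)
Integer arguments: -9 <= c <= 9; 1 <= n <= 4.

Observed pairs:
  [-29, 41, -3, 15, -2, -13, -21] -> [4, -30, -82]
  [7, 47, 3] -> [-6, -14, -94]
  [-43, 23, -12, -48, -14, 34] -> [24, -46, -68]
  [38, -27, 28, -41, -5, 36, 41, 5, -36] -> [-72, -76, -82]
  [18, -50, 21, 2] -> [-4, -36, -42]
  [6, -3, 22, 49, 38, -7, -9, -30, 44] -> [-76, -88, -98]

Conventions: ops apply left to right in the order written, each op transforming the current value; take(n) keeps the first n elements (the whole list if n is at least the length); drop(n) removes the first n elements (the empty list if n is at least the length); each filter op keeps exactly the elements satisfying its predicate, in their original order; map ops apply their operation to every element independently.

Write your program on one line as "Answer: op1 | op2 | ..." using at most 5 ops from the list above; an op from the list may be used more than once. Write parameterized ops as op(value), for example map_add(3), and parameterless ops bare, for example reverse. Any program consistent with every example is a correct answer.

sort_desc | map_mul(-2) | take(3) | sort_desc

Check, running the answer program on each example:
  [-29, 41, -3, 15, -2, -13, -21] -> [41, 15, -2, -3, -13, -21, -29] -> [-82, -30, 4, 6, 26, 42, 58] -> [-82, -30, 4] -> [4, -30, -82]
  [7, 47, 3] -> [47, 7, 3] -> [-94, -14, -6] -> [-94, -14, -6] -> [-6, -14, -94]
  [-43, 23, -12, -48, -14, 34] -> [34, 23, -12, -14, -43, -48] -> [-68, -46, 24, 28, 86, 96] -> [-68, -46, 24] -> [24, -46, -68]
  [38, -27, 28, -41, -5, 36, 41, 5, -36] -> [41, 38, 36, 28, 5, -5, -27, -36, -41] -> [-82, -76, -72, -56, -10, 10, 54, 72, 82] -> [-82, -76, -72] -> [-72, -76, -82]
  [18, -50, 21, 2] -> [21, 18, 2, -50] -> [-42, -36, -4, 100] -> [-42, -36, -4] -> [-4, -36, -42]
  [6, -3, 22, 49, 38, -7, -9, -30, 44] -> [49, 44, 38, 22, 6, -3, -7, -9, -30] -> [-98, -88, -76, -44, -12, 6, 14, 18, 60] -> [-98, -88, -76] -> [-76, -88, -98]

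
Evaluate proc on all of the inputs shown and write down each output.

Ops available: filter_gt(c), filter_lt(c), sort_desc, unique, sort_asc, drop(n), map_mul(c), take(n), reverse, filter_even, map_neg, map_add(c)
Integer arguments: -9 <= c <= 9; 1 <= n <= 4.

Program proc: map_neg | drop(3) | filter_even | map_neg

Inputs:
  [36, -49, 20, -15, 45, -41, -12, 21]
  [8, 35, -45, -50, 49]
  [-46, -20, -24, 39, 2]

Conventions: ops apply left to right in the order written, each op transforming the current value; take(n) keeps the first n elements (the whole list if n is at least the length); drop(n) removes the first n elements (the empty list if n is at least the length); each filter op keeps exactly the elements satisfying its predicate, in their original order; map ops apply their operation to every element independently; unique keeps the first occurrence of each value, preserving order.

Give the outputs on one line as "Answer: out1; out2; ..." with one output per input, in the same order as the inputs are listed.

Execution, op by op:
  [36, -49, 20, -15, 45, -41, -12, 21] -> [-36, 49, -20, 15, -45, 41, 12, -21] -> [15, -45, 41, 12, -21] -> [12] -> [-12]
  [8, 35, -45, -50, 49] -> [-8, -35, 45, 50, -49] -> [50, -49] -> [50] -> [-50]
  [-46, -20, -24, 39, 2] -> [46, 20, 24, -39, -2] -> [-39, -2] -> [-2] -> [2]

[-12]; [-50]; [2]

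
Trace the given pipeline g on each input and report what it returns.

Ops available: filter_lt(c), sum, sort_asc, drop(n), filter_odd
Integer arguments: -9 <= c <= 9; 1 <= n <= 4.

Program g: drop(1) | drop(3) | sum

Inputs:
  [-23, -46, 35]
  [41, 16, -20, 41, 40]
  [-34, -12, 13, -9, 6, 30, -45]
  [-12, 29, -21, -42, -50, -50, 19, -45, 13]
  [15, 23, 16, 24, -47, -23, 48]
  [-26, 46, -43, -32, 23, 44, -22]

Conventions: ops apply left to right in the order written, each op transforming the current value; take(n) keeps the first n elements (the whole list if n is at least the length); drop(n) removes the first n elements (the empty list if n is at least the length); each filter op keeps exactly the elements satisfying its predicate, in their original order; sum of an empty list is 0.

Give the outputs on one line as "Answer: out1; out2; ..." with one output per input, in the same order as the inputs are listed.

0; 40; -9; -113; -22; 45

Execution, op by op:
  [-23, -46, 35] -> [-46, 35] -> [] -> 0
  [41, 16, -20, 41, 40] -> [16, -20, 41, 40] -> [40] -> 40
  [-34, -12, 13, -9, 6, 30, -45] -> [-12, 13, -9, 6, 30, -45] -> [6, 30, -45] -> -9
  [-12, 29, -21, -42, -50, -50, 19, -45, 13] -> [29, -21, -42, -50, -50, 19, -45, 13] -> [-50, -50, 19, -45, 13] -> -113
  [15, 23, 16, 24, -47, -23, 48] -> [23, 16, 24, -47, -23, 48] -> [-47, -23, 48] -> -22
  [-26, 46, -43, -32, 23, 44, -22] -> [46, -43, -32, 23, 44, -22] -> [23, 44, -22] -> 45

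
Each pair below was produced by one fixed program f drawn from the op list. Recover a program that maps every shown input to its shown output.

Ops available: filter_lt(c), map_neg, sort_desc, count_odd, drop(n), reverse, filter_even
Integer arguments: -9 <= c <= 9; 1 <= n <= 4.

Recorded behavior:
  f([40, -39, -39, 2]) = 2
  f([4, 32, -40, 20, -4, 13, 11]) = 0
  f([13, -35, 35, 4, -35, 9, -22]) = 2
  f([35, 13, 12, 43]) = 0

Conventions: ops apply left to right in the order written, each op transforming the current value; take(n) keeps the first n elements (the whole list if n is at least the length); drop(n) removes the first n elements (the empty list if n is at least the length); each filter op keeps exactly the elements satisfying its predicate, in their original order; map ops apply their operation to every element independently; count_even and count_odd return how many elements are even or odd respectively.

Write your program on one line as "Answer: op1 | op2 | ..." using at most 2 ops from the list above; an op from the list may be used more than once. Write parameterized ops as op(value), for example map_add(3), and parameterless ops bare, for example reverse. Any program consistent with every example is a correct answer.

filter_lt(8) | count_odd

Check, running the answer program on each example:
  [40, -39, -39, 2] -> [-39, -39, 2] -> 2
  [4, 32, -40, 20, -4, 13, 11] -> [4, -40, -4] -> 0
  [13, -35, 35, 4, -35, 9, -22] -> [-35, 4, -35, -22] -> 2
  [35, 13, 12, 43] -> [] -> 0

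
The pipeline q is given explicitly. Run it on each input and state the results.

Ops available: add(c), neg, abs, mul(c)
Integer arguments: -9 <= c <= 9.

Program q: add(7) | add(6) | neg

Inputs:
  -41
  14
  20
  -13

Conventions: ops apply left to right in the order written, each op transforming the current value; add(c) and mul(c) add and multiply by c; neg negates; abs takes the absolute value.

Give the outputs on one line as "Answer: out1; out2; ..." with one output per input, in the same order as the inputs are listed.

Execution, op by op:
  -41 -> -34 -> -28 -> 28
  14 -> 21 -> 27 -> -27
  20 -> 27 -> 33 -> -33
  -13 -> -6 -> 0 -> 0

28; -27; -33; 0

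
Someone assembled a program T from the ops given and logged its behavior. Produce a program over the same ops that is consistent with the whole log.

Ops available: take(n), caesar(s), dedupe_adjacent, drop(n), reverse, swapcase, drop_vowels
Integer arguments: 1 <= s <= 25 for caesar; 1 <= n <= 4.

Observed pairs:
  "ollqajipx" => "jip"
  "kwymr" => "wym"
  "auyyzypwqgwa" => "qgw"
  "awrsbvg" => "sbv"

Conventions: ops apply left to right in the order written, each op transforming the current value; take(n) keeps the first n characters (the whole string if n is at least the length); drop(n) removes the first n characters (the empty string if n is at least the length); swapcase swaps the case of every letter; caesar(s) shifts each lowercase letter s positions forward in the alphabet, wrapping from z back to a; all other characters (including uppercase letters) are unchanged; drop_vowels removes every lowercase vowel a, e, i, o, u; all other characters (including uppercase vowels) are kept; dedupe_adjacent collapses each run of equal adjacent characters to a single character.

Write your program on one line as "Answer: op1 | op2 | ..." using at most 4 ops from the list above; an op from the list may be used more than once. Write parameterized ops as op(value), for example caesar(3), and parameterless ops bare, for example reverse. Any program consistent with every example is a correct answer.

reverse | drop(1) | take(3) | reverse

Check, running the answer program on each example:
  "ollqajipx" -> "xpijaqllo" -> "pijaqllo" -> "pij" -> "jip"
  "kwymr" -> "rmywk" -> "mywk" -> "myw" -> "wym"
  "auyyzypwqgwa" -> "awgqwpyzyyua" -> "wgqwpyzyyua" -> "wgq" -> "qgw"
  "awrsbvg" -> "gvbsrwa" -> "vbsrwa" -> "vbs" -> "sbv"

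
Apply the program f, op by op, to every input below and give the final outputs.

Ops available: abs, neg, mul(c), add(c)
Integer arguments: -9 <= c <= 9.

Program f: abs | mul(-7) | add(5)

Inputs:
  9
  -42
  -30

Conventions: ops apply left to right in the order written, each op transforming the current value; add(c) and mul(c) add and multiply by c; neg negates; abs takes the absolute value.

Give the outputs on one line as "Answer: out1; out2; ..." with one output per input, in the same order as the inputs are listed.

Execution, op by op:
  9 -> 9 -> -63 -> -58
  -42 -> 42 -> -294 -> -289
  -30 -> 30 -> -210 -> -205

-58; -289; -205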